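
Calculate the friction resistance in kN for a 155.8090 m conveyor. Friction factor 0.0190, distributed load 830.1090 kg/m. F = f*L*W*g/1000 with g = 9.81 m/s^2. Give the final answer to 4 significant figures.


F = 0.0190 * 155.8090 * 830.1090 * 9.81 / 1000
F = 24.11 kN


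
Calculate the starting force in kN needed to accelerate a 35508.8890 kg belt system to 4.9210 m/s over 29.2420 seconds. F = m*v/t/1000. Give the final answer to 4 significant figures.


F = 35508.8890 * 4.9210 / 29.2420 / 1000
F = 5.976 kN


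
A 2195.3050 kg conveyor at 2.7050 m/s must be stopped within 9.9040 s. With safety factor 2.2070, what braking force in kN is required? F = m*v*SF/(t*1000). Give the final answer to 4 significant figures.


F = 2195.3050 * 2.7050 / 9.9040 * 2.2070 / 1000
F = 1.323 kN


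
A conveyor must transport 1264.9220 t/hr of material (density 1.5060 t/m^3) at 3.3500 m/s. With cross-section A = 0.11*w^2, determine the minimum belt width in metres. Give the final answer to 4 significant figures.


A_req = 1264.9220 / (3.3500 * 1.5060 * 3600) = 0.0696452 m^2
w = sqrt(0.0696452 / 0.11)
w = 0.7957 m


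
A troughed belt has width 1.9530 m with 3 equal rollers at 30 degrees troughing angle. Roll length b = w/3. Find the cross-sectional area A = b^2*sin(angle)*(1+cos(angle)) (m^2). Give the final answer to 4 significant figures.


b = 1.9530/3 = 0.651 m
A = 0.651^2 * sin(30 deg) * (1 + cos(30 deg))
A = 0.3954 m^2


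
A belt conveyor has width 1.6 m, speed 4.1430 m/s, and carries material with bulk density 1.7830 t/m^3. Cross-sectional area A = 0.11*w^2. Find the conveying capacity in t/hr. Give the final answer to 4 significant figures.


A = 0.11 * 1.6^2 = 0.2816 m^2
C = 0.2816 * 4.1430 * 1.7830 * 3600
C = 7489 t/hr


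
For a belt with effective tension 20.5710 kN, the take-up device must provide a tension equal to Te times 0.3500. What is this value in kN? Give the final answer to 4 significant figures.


T_tu = 20.5710 * 0.3500
T_tu = 7.200 kN


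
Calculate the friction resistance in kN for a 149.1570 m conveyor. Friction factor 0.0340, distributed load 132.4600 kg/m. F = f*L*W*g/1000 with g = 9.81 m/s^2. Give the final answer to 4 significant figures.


F = 0.0340 * 149.1570 * 132.4600 * 9.81 / 1000
F = 6.590 kN


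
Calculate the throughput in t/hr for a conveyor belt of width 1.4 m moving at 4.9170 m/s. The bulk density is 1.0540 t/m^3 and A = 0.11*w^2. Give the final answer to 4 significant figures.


A = 0.11 * 1.4^2 = 0.2156 m^2
C = 0.2156 * 4.9170 * 1.0540 * 3600
C = 4022 t/hr


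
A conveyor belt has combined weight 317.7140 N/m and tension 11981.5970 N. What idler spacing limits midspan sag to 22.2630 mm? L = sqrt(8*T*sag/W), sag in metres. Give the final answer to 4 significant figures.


sag = 22.2630/1000 = 0.022263 m
L = sqrt(8 * 11981.5970 * 0.022263 / 317.7140)
L = 2.592 m


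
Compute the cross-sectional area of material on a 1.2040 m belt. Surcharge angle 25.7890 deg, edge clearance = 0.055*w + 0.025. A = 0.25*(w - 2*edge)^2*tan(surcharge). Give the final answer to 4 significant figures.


edge = 0.055*1.2040 + 0.025 = 0.09122 m
ew = 1.2040 - 2*0.09122 = 1.02156 m
A = 0.25 * 1.02156^2 * tan(25.7890 deg)
A = 0.1261 m^2


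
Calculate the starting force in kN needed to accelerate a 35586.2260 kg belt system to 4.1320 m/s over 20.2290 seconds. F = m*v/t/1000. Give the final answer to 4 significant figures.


F = 35586.2260 * 4.1320 / 20.2290 / 1000
F = 7.269 kN


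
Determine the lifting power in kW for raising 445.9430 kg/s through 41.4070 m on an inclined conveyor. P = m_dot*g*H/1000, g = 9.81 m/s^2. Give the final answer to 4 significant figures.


P = 445.9430 * 9.81 * 41.4070 / 1000
P = 181.1 kW


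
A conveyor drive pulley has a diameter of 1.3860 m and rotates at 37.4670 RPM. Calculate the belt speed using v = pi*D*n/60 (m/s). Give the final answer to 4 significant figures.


v = pi * 1.3860 * 37.4670 / 60
v = 2.719 m/s


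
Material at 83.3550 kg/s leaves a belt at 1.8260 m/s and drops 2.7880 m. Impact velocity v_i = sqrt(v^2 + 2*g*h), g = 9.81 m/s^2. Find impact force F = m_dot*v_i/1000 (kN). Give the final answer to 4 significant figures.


v_i = sqrt(1.8260^2 + 2*9.81*2.7880) = 7.61806 m/s
F = 83.3550 * 7.61806 / 1000
F = 0.6350 kN


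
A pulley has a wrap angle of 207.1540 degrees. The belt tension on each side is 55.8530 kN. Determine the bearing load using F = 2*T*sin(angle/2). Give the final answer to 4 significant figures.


F = 2 * 55.8530 * sin(207.1540/2 deg)
F = 108.6 kN


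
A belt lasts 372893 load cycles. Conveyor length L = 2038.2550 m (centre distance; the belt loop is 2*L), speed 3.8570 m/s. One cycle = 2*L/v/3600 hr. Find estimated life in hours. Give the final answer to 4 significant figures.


cycle_time = 2 * 2038.2550 / 3.8570 / 3600 = 0.293587 hr
life = 372893 * 0.293587 = 109500 hours


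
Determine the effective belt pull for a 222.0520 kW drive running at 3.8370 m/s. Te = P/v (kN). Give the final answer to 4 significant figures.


Te = P / v = 222.0520 / 3.8370
Te = 57.87 kN


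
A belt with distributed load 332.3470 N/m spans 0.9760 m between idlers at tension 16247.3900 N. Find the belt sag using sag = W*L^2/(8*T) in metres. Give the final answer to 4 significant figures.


sag = 332.3470 * 0.9760^2 / (8 * 16247.3900)
sag = 0.002436 m


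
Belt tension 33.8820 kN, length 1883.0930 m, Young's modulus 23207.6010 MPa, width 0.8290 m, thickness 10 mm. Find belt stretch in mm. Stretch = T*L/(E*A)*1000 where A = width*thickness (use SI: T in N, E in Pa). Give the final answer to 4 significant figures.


A = 0.8290 * 0.01 = 0.00829 m^2
Stretch = 33.8820*1000 * 1883.0930 / (23207.6010e6 * 0.00829) * 1000
Stretch = 331.6 mm


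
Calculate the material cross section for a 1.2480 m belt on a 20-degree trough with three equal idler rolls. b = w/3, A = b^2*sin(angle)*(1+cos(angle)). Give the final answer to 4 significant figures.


b = 1.2480/3 = 0.416 m
A = 0.416^2 * sin(20 deg) * (1 + cos(20 deg))
A = 0.1148 m^2


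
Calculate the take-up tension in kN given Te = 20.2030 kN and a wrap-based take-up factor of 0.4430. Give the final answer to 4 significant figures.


T_tu = 20.2030 * 0.4430
T_tu = 8.950 kN


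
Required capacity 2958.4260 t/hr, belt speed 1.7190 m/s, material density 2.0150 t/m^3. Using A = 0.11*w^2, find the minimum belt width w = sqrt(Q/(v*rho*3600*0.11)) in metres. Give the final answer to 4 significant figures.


A_req = 2958.4260 / (1.7190 * 2.0150 * 3600) = 0.237251 m^2
w = sqrt(0.237251 / 0.11)
w = 1.469 m


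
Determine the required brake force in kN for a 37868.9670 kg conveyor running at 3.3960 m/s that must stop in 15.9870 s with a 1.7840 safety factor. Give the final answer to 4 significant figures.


F = 37868.9670 * 3.3960 / 15.9870 * 1.7840 / 1000
F = 14.35 kN


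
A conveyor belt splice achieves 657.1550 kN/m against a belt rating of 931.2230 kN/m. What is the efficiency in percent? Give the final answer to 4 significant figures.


Eff = 657.1550 / 931.2230 * 100
Eff = 70.57 %


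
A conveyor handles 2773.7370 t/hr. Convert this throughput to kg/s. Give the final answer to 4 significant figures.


m_dot = 2773.7370 * 1000 / 3600
m_dot = 770.5 kg/s


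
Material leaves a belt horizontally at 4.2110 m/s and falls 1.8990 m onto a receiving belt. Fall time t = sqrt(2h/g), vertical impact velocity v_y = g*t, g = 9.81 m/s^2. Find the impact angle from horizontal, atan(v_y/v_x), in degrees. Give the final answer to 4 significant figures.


t = sqrt(2*1.8990/9.81) = 0.622219 s
v_y = 9.81 * 0.622219 = 6.10397 m/s
angle = atan(6.10397 / 4.2110) = 55.40 deg


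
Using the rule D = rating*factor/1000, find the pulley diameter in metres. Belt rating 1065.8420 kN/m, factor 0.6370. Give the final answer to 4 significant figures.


D = 1065.8420 * 0.6370 / 1000
D = 0.6789 m


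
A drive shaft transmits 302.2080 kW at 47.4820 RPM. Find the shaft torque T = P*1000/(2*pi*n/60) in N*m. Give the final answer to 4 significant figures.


omega = 2*pi*47.4820/60 = 4.9723 rad/s
T = 302.2080*1000 / 4.9723
T = 60780 N*m


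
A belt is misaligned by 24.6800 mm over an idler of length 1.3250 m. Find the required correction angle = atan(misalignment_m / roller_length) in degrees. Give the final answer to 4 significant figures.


misalign_m = 24.6800 / 1000 = 0.024680 m
angle = atan(0.024680 / 1.3250)
angle = 1.067 deg


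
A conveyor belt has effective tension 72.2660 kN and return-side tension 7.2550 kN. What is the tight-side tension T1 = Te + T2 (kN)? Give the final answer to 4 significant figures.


T1 = Te + T2 = 72.2660 + 7.2550
T1 = 79.52 kN


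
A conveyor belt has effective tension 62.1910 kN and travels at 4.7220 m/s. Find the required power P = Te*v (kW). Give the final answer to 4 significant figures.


P = Te * v = 62.1910 * 4.7220
P = 293.7 kW


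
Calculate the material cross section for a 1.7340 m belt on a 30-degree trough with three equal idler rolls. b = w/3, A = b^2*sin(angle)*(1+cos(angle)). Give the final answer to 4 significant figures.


b = 1.7340/3 = 0.578 m
A = 0.578^2 * sin(30 deg) * (1 + cos(30 deg))
A = 0.3117 m^2


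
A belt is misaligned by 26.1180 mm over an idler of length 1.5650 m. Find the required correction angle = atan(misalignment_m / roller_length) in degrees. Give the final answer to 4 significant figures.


misalign_m = 26.1180 / 1000 = 0.026118 m
angle = atan(0.026118 / 1.5650)
angle = 0.9561 deg


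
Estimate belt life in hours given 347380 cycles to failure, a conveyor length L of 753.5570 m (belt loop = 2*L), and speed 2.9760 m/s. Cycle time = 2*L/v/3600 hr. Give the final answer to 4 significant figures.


cycle_time = 2 * 753.5570 / 2.9760 / 3600 = 0.140673 hr
life = 347380 * 0.140673 = 48870 hours


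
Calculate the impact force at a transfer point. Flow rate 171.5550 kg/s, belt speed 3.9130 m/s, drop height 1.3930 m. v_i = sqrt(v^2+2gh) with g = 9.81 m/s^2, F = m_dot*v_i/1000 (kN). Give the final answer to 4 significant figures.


v_i = sqrt(3.9130^2 + 2*9.81*1.3930) = 6.5301 m/s
F = 171.5550 * 6.5301 / 1000
F = 1.120 kN


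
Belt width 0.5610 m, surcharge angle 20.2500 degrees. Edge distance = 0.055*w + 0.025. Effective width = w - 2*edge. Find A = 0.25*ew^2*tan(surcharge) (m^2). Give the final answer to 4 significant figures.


edge = 0.055*0.5610 + 0.025 = 0.055855 m
ew = 0.5610 - 2*0.055855 = 0.44929 m
A = 0.25 * 0.44929^2 * tan(20.2500 deg)
A = 0.01862 m^2


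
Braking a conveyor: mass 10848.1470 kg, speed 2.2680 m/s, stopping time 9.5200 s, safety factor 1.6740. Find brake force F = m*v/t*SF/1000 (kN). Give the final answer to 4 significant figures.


F = 10848.1470 * 2.2680 / 9.5200 * 1.6740 / 1000
F = 4.326 kN


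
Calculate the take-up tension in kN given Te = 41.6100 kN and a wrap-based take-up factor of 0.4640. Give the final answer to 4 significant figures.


T_tu = 41.6100 * 0.4640
T_tu = 19.31 kN


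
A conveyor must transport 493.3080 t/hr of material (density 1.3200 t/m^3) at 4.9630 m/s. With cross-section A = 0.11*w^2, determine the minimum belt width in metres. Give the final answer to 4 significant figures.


A_req = 493.3080 / (4.9630 * 1.3200 * 3600) = 0.0209169 m^2
w = sqrt(0.0209169 / 0.11)
w = 0.4361 m


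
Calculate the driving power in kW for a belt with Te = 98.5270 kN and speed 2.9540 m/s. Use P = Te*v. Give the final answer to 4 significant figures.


P = Te * v = 98.5270 * 2.9540
P = 291.0 kW


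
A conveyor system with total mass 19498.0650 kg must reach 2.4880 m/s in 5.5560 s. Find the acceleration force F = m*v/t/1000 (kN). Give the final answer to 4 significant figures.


F = 19498.0650 * 2.4880 / 5.5560 / 1000
F = 8.731 kN


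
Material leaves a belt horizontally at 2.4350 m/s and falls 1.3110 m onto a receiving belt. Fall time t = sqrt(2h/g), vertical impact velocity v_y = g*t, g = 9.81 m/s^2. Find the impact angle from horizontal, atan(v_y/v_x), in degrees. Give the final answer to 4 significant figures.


t = sqrt(2*1.3110/9.81) = 0.51699 s
v_y = 9.81 * 0.51699 = 5.07167 m/s
angle = atan(5.07167 / 2.4350) = 64.35 deg


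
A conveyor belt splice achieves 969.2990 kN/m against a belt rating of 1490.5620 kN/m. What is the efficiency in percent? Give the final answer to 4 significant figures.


Eff = 969.2990 / 1490.5620 * 100
Eff = 65.03 %


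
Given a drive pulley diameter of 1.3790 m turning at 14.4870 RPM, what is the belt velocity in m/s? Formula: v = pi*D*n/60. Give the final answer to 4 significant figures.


v = pi * 1.3790 * 14.4870 / 60
v = 1.046 m/s


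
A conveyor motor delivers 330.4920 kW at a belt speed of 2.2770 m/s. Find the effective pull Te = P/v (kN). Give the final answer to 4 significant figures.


Te = P / v = 330.4920 / 2.2770
Te = 145.1 kN


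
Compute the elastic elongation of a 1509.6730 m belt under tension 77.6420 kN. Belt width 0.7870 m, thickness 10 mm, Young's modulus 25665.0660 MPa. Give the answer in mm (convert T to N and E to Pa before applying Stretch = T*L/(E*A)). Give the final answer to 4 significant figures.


A = 0.7870 * 0.01 = 0.00787 m^2
Stretch = 77.6420*1000 * 1509.6730 / (25665.0660e6 * 0.00787) * 1000
Stretch = 580.3 mm


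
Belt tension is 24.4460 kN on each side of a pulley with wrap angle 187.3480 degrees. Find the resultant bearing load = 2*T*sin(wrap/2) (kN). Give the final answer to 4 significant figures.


F = 2 * 24.4460 * sin(187.3480/2 deg)
F = 48.79 kN


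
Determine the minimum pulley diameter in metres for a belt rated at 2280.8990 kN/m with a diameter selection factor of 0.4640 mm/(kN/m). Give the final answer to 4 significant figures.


D = 2280.8990 * 0.4640 / 1000
D = 1.058 m


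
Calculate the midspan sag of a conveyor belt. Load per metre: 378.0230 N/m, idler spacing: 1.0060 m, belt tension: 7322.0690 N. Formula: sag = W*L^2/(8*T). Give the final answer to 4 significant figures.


sag = 378.0230 * 1.0060^2 / (8 * 7322.0690)
sag = 0.006531 m


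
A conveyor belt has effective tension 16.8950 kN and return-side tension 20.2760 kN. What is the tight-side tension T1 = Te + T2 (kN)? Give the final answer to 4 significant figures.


T1 = Te + T2 = 16.8950 + 20.2760
T1 = 37.17 kN


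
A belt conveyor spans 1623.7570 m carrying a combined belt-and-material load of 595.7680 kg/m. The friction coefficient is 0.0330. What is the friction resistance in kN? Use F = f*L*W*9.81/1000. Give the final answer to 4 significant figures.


F = 0.0330 * 1623.7570 * 595.7680 * 9.81 / 1000
F = 313.2 kN


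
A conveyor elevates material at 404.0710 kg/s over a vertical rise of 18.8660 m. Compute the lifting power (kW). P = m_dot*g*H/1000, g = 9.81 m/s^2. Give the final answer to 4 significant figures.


P = 404.0710 * 9.81 * 18.8660 / 1000
P = 74.78 kW


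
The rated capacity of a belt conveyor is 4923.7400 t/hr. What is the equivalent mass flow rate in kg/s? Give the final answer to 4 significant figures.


m_dot = 4923.7400 * 1000 / 3600
m_dot = 1368 kg/s


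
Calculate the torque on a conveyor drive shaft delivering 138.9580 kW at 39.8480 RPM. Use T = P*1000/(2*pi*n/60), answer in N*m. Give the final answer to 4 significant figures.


omega = 2*pi*39.8480/60 = 4.17287 rad/s
T = 138.9580*1000 / 4.17287
T = 33300 N*m


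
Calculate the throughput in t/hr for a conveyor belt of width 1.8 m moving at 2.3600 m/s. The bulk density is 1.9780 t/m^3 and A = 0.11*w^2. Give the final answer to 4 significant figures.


A = 0.11 * 1.8^2 = 0.3564 m^2
C = 0.3564 * 2.3600 * 1.9780 * 3600
C = 5989 t/hr


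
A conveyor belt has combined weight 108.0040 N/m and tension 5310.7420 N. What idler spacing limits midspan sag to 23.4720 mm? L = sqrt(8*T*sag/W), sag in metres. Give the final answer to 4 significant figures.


sag = 23.4720/1000 = 0.023472 m
L = sqrt(8 * 5310.7420 * 0.023472 / 108.0040)
L = 3.039 m


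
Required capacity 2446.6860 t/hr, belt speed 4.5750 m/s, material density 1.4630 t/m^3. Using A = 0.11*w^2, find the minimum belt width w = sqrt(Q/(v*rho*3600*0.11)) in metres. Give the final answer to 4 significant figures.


A_req = 2446.6860 / (4.5750 * 1.4630 * 3600) = 0.101541 m^2
w = sqrt(0.101541 / 0.11)
w = 0.9608 m


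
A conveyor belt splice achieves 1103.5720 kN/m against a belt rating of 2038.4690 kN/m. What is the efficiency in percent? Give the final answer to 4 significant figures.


Eff = 1103.5720 / 2038.4690 * 100
Eff = 54.14 %


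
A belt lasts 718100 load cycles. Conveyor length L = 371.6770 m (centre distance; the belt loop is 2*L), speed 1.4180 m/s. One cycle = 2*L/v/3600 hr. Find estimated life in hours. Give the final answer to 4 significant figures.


cycle_time = 2 * 371.6770 / 1.4180 / 3600 = 0.145619 hr
life = 718100 * 0.145619 = 104600 hours


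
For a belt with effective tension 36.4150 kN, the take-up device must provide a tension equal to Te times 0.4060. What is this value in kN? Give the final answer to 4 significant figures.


T_tu = 36.4150 * 0.4060
T_tu = 14.78 kN


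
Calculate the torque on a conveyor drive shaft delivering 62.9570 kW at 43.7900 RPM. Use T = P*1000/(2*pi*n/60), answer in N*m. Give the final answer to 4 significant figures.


omega = 2*pi*43.7900/60 = 4.58568 rad/s
T = 62.9570*1000 / 4.58568
T = 13730 N*m


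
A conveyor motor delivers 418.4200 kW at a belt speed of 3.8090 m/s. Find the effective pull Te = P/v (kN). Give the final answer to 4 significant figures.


Te = P / v = 418.4200 / 3.8090
Te = 109.9 kN


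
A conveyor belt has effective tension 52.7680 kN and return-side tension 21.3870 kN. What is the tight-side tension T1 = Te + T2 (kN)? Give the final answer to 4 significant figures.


T1 = Te + T2 = 52.7680 + 21.3870
T1 = 74.16 kN


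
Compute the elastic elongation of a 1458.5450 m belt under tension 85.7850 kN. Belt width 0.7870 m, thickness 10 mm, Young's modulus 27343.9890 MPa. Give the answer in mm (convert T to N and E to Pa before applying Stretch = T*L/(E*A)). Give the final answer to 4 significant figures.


A = 0.7870 * 0.01 = 0.00787 m^2
Stretch = 85.7850*1000 * 1458.5450 / (27343.9890e6 * 0.00787) * 1000
Stretch = 581.4 mm


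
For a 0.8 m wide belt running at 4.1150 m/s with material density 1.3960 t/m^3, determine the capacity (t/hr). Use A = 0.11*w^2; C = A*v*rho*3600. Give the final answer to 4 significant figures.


A = 0.11 * 0.8^2 = 0.0704 m^2
C = 0.0704 * 4.1150 * 1.3960 * 3600
C = 1456 t/hr


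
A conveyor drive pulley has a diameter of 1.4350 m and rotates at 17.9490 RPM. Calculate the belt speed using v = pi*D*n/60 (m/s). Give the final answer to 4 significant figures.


v = pi * 1.4350 * 17.9490 / 60
v = 1.349 m/s


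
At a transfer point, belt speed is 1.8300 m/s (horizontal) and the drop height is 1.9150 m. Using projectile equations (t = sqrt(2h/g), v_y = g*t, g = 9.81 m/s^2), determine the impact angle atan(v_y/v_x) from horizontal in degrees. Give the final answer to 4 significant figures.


t = sqrt(2*1.9150/9.81) = 0.624834 s
v_y = 9.81 * 0.624834 = 6.12962 m/s
angle = atan(6.12962 / 1.8300) = 73.38 deg


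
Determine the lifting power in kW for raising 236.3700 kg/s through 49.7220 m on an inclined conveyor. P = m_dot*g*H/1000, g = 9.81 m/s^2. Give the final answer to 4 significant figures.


P = 236.3700 * 9.81 * 49.7220 / 1000
P = 115.3 kW


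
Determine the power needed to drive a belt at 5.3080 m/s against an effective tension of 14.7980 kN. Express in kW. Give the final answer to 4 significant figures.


P = Te * v = 14.7980 * 5.3080
P = 78.55 kW


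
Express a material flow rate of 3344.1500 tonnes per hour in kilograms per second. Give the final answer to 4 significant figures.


m_dot = 3344.1500 * 1000 / 3600
m_dot = 928.9 kg/s


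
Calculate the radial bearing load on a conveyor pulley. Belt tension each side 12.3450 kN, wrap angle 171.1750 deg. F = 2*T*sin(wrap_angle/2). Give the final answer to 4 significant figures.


F = 2 * 12.3450 * sin(171.1750/2 deg)
F = 24.62 kN


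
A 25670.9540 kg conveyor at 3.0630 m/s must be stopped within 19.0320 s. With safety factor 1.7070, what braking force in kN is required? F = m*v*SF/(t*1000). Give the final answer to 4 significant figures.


F = 25670.9540 * 3.0630 / 19.0320 * 1.7070 / 1000
F = 7.052 kN


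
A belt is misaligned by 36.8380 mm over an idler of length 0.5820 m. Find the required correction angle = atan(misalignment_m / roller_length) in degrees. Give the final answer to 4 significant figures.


misalign_m = 36.8380 / 1000 = 0.036838 m
angle = atan(0.036838 / 0.5820)
angle = 3.622 deg


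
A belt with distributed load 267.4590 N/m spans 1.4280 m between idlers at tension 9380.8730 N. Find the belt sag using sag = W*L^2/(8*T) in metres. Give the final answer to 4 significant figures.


sag = 267.4590 * 1.4280^2 / (8 * 9380.8730)
sag = 0.007267 m


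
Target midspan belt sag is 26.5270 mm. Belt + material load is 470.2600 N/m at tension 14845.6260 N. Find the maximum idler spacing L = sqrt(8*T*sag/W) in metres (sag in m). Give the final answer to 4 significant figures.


sag = 26.5270/1000 = 0.026527 m
L = sqrt(8 * 14845.6260 * 0.026527 / 470.2600)
L = 2.588 m


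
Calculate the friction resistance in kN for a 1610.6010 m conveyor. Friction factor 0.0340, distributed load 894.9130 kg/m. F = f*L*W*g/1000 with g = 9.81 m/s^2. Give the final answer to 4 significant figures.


F = 0.0340 * 1610.6010 * 894.9130 * 9.81 / 1000
F = 480.7 kN


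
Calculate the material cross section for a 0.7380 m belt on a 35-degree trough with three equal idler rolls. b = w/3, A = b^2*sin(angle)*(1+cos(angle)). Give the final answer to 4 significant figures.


b = 0.7380/3 = 0.246 m
A = 0.246^2 * sin(35 deg) * (1 + cos(35 deg))
A = 0.06314 m^2


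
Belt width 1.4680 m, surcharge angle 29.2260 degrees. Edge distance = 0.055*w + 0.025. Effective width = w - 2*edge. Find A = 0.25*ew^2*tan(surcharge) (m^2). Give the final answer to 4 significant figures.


edge = 0.055*1.4680 + 0.025 = 0.10574 m
ew = 1.4680 - 2*0.10574 = 1.25652 m
A = 0.25 * 1.25652^2 * tan(29.2260 deg)
A = 0.2208 m^2


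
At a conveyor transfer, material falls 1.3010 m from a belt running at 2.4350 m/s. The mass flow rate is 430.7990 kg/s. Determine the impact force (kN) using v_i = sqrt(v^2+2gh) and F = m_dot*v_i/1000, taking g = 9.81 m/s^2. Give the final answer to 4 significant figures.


v_i = sqrt(2.4350^2 + 2*9.81*1.3010) = 5.60846 m/s
F = 430.7990 * 5.60846 / 1000
F = 2.416 kN


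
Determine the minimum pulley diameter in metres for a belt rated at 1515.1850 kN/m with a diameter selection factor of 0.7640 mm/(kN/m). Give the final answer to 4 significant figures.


D = 1515.1850 * 0.7640 / 1000
D = 1.158 m


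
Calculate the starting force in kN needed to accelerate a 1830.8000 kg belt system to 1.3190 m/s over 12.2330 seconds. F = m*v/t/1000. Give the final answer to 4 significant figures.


F = 1830.8000 * 1.3190 / 12.2330 / 1000
F = 0.1974 kN


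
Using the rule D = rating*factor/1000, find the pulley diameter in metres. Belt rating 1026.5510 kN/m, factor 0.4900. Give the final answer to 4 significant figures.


D = 1026.5510 * 0.4900 / 1000
D = 0.5030 m


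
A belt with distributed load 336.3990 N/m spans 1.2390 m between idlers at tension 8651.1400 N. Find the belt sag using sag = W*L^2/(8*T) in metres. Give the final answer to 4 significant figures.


sag = 336.3990 * 1.2390^2 / (8 * 8651.1400)
sag = 0.007462 m


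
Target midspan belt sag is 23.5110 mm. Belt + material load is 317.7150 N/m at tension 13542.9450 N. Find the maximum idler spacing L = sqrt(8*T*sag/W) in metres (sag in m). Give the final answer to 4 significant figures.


sag = 23.5110/1000 = 0.023511 m
L = sqrt(8 * 13542.9450 * 0.023511 / 317.7150)
L = 2.832 m


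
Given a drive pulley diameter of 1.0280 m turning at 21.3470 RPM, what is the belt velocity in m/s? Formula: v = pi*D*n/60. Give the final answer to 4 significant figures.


v = pi * 1.0280 * 21.3470 / 60
v = 1.149 m/s


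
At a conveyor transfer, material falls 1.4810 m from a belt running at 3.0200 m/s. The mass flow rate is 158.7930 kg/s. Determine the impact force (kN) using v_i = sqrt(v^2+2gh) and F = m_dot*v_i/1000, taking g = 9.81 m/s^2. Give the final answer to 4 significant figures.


v_i = sqrt(3.0200^2 + 2*9.81*1.4810) = 6.1788 m/s
F = 158.7930 * 6.1788 / 1000
F = 0.9812 kN


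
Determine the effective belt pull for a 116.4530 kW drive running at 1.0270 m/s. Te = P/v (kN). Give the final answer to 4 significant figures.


Te = P / v = 116.4530 / 1.0270
Te = 113.4 kN


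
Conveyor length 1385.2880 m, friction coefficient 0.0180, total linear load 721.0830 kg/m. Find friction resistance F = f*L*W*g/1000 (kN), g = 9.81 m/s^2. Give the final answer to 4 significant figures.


F = 0.0180 * 1385.2880 * 721.0830 * 9.81 / 1000
F = 176.4 kN


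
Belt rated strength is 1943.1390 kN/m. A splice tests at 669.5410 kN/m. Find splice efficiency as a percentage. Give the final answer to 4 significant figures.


Eff = 669.5410 / 1943.1390 * 100
Eff = 34.46 %


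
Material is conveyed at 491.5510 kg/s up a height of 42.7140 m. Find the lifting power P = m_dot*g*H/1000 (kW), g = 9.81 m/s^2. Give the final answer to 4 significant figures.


P = 491.5510 * 9.81 * 42.7140 / 1000
P = 206.0 kW


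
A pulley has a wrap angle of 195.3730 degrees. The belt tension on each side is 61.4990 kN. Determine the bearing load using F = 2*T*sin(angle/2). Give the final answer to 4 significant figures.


F = 2 * 61.4990 * sin(195.3730/2 deg)
F = 121.9 kN


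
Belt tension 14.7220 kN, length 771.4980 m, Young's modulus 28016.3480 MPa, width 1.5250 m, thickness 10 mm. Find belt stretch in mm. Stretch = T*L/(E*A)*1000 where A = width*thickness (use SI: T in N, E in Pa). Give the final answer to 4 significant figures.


A = 1.5250 * 0.01 = 0.01525 m^2
Stretch = 14.7220*1000 * 771.4980 / (28016.3480e6 * 0.01525) * 1000
Stretch = 26.58 mm


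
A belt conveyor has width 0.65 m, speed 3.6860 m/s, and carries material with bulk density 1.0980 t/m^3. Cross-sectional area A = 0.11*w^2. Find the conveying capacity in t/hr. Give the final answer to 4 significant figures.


A = 0.11 * 0.65^2 = 0.046475 m^2
C = 0.046475 * 3.6860 * 1.0980 * 3600
C = 677.1 t/hr


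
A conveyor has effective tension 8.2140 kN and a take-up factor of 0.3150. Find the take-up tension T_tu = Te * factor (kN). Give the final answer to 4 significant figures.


T_tu = 8.2140 * 0.3150
T_tu = 2.587 kN


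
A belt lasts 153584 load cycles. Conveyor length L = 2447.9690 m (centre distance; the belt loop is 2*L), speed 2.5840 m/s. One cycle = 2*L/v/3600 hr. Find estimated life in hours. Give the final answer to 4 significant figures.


cycle_time = 2 * 2447.9690 / 2.5840 / 3600 = 0.526309 hr
life = 153584 * 0.526309 = 80830 hours


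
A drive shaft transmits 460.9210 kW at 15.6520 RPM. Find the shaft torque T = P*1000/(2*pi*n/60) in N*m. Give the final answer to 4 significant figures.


omega = 2*pi*15.6520/60 = 1.63907 rad/s
T = 460.9210*1000 / 1.63907
T = 281200 N*m


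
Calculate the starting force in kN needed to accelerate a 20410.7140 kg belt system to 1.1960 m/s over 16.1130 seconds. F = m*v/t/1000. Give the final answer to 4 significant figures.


F = 20410.7140 * 1.1960 / 16.1130 / 1000
F = 1.515 kN


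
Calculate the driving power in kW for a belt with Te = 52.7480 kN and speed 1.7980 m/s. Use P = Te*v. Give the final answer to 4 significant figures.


P = Te * v = 52.7480 * 1.7980
P = 94.84 kW


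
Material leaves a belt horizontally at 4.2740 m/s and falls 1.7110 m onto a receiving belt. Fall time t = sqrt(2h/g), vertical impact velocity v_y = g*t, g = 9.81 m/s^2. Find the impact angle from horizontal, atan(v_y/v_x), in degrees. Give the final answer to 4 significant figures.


t = sqrt(2*1.7110/9.81) = 0.590616 s
v_y = 9.81 * 0.590616 = 5.79394 m/s
angle = atan(5.79394 / 4.2740) = 53.59 deg


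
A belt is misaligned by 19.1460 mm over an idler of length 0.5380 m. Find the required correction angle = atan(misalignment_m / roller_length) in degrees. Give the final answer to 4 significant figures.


misalign_m = 19.1460 / 1000 = 0.019146 m
angle = atan(0.019146 / 0.5380)
angle = 2.038 deg


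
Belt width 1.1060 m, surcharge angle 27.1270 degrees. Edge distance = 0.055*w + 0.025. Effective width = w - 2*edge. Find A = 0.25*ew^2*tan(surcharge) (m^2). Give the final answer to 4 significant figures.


edge = 0.055*1.1060 + 0.025 = 0.08583 m
ew = 1.1060 - 2*0.08583 = 0.93434 m
A = 0.25 * 0.93434^2 * tan(27.1270 deg)
A = 0.1118 m^2


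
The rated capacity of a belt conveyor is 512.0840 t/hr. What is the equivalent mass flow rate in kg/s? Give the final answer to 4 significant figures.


m_dot = 512.0840 * 1000 / 3600
m_dot = 142.2 kg/s


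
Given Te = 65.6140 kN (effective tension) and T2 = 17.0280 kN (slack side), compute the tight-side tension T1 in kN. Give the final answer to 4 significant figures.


T1 = Te + T2 = 65.6140 + 17.0280
T1 = 82.64 kN


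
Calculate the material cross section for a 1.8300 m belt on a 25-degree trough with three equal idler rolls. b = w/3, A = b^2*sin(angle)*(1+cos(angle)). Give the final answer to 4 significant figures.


b = 1.8300/3 = 0.61 m
A = 0.61^2 * sin(25 deg) * (1 + cos(25 deg))
A = 0.2998 m^2


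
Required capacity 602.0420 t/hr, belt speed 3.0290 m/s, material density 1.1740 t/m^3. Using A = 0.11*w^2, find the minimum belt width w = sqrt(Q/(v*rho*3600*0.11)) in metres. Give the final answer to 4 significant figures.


A_req = 602.0420 / (3.0290 * 1.1740 * 3600) = 0.047028 m^2
w = sqrt(0.047028 / 0.11)
w = 0.6539 m


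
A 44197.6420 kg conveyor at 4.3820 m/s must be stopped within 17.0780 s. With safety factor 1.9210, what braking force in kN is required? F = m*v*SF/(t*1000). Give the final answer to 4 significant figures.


F = 44197.6420 * 4.3820 / 17.0780 * 1.9210 / 1000
F = 21.79 kN


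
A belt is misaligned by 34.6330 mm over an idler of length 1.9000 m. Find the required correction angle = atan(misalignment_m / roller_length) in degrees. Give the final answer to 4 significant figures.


misalign_m = 34.6330 / 1000 = 0.034633 m
angle = atan(0.034633 / 1.9000)
angle = 1.044 deg


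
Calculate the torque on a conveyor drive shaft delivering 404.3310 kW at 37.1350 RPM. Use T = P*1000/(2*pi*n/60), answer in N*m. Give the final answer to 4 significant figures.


omega = 2*pi*37.1350/60 = 3.88877 rad/s
T = 404.3310*1000 / 3.88877
T = 104000 N*m


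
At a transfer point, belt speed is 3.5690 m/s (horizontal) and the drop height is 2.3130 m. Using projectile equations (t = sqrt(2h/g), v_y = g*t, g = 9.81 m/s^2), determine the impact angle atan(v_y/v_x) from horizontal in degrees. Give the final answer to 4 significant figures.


t = sqrt(2*2.3130/9.81) = 0.686702 s
v_y = 9.81 * 0.686702 = 6.73655 m/s
angle = atan(6.73655 / 3.5690) = 62.09 deg


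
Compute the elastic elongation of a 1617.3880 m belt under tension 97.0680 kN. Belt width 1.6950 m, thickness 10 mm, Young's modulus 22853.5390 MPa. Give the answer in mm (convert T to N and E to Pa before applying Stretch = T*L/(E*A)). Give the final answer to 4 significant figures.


A = 1.6950 * 0.01 = 0.01695 m^2
Stretch = 97.0680*1000 * 1617.3880 / (22853.5390e6 * 0.01695) * 1000
Stretch = 405.3 mm


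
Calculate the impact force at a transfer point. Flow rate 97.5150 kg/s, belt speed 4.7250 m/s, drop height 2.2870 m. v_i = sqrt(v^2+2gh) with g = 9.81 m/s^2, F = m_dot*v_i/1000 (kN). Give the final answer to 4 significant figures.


v_i = sqrt(4.7250^2 + 2*9.81*2.2870) = 8.19735 m/s
F = 97.5150 * 8.19735 / 1000
F = 0.7994 kN


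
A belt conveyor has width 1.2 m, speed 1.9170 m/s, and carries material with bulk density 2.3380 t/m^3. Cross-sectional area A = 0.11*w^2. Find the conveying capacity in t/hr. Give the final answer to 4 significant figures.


A = 0.11 * 1.2^2 = 0.1584 m^2
C = 0.1584 * 1.9170 * 2.3380 * 3600
C = 2556 t/hr


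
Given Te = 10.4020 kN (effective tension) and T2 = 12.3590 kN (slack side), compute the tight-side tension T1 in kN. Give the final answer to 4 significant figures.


T1 = Te + T2 = 10.4020 + 12.3590
T1 = 22.76 kN


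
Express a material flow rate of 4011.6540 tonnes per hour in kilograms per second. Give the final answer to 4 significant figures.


m_dot = 4011.6540 * 1000 / 3600
m_dot = 1114 kg/s


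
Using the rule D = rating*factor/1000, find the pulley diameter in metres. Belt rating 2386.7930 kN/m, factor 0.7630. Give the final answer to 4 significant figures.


D = 2386.7930 * 0.7630 / 1000
D = 1.821 m


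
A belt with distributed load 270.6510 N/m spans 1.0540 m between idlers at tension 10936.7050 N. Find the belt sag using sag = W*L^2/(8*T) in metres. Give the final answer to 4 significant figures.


sag = 270.6510 * 1.0540^2 / (8 * 10936.7050)
sag = 0.003436 m


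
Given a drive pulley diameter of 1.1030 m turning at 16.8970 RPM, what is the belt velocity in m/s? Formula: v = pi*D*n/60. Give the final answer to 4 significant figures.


v = pi * 1.1030 * 16.8970 / 60
v = 0.9759 m/s


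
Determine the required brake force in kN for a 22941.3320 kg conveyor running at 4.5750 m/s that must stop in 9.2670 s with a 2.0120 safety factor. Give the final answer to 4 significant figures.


F = 22941.3320 * 4.5750 / 9.2670 * 2.0120 / 1000
F = 22.79 kN


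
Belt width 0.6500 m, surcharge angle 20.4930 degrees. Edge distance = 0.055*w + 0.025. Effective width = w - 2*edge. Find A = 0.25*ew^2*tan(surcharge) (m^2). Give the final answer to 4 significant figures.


edge = 0.055*0.6500 + 0.025 = 0.06075 m
ew = 0.6500 - 2*0.06075 = 0.5285 m
A = 0.25 * 0.5285^2 * tan(20.4930 deg)
A = 0.02610 m^2


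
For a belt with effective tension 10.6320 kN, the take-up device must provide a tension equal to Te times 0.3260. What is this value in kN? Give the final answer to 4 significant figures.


T_tu = 10.6320 * 0.3260
T_tu = 3.466 kN


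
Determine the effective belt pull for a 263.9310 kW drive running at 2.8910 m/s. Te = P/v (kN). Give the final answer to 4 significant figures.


Te = P / v = 263.9310 / 2.8910
Te = 91.29 kN


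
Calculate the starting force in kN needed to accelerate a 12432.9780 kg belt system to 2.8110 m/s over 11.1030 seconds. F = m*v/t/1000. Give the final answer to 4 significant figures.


F = 12432.9780 * 2.8110 / 11.1030 / 1000
F = 3.148 kN


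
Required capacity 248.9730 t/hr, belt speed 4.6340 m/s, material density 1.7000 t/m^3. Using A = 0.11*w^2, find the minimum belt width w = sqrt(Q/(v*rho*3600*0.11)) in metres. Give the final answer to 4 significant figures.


A_req = 248.9730 / (4.6340 * 1.7000 * 3600) = 0.00877899 m^2
w = sqrt(0.00877899 / 0.11)
w = 0.2825 m


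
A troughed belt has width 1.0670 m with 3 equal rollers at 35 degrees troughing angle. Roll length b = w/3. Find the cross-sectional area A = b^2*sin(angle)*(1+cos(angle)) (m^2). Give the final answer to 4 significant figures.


b = 1.0670/3 = 0.355667 m
A = 0.355667^2 * sin(35 deg) * (1 + cos(35 deg))
A = 0.1320 m^2


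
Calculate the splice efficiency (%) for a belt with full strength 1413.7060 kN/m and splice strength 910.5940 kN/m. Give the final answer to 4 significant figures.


Eff = 910.5940 / 1413.7060 * 100
Eff = 64.41 %


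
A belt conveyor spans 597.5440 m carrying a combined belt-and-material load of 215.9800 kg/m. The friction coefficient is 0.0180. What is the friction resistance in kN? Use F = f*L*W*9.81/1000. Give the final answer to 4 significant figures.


F = 0.0180 * 597.5440 * 215.9800 * 9.81 / 1000
F = 22.79 kN


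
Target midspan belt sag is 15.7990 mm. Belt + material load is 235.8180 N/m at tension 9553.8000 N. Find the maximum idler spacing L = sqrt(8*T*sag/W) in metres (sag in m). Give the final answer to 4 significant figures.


sag = 15.7990/1000 = 0.015799 m
L = sqrt(8 * 9553.8000 * 0.015799 / 235.8180)
L = 2.263 m


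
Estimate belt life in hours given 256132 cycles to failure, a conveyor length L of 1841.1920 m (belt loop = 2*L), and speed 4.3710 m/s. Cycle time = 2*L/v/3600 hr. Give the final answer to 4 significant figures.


cycle_time = 2 * 1841.1920 / 4.3710 / 3600 = 0.234016 hr
life = 256132 * 0.234016 = 59940 hours


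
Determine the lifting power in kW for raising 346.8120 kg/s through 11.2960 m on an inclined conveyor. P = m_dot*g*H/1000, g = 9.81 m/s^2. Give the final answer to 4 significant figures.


P = 346.8120 * 9.81 * 11.2960 / 1000
P = 38.43 kW


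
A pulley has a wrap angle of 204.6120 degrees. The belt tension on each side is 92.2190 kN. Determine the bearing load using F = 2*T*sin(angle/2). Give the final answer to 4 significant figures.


F = 2 * 92.2190 * sin(204.6120/2 deg)
F = 180.2 kN


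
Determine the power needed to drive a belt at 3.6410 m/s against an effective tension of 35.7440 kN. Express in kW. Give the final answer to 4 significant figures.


P = Te * v = 35.7440 * 3.6410
P = 130.1 kW


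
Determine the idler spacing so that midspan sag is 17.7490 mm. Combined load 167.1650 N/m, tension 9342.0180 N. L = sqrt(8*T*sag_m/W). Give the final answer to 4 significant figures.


sag = 17.7490/1000 = 0.017749 m
L = sqrt(8 * 9342.0180 * 0.017749 / 167.1650)
L = 2.817 m


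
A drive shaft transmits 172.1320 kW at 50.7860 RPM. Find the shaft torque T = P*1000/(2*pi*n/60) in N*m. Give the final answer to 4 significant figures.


omega = 2*pi*50.7860/60 = 5.3183 rad/s
T = 172.1320*1000 / 5.3183
T = 32370 N*m


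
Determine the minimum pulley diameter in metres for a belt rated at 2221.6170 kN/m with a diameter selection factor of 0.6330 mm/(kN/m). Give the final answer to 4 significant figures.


D = 2221.6170 * 0.6330 / 1000
D = 1.406 m


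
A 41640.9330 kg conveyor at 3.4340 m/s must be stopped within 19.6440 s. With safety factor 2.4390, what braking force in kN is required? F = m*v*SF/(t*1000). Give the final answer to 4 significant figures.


F = 41640.9330 * 3.4340 / 19.6440 * 2.4390 / 1000
F = 17.75 kN


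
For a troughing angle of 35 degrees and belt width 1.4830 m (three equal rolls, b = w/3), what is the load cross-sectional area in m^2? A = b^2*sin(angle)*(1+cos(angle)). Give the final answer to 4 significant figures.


b = 1.4830/3 = 0.494333 m
A = 0.494333^2 * sin(35 deg) * (1 + cos(35 deg))
A = 0.2550 m^2


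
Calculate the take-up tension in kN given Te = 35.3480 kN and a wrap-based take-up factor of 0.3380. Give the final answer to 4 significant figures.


T_tu = 35.3480 * 0.3380
T_tu = 11.95 kN


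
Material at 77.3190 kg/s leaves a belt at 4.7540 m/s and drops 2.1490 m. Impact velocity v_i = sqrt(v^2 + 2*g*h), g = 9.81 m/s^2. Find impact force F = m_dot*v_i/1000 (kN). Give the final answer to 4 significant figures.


v_i = sqrt(4.7540^2 + 2*9.81*2.1490) = 8.0476 m/s
F = 77.3190 * 8.0476 / 1000
F = 0.6222 kN


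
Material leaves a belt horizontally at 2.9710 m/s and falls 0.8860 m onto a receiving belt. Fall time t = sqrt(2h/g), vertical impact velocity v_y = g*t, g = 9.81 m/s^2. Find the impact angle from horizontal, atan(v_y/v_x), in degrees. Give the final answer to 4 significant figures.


t = sqrt(2*0.8860/9.81) = 0.425008 s
v_y = 9.81 * 0.425008 = 4.16933 m/s
angle = atan(4.16933 / 2.9710) = 54.53 deg


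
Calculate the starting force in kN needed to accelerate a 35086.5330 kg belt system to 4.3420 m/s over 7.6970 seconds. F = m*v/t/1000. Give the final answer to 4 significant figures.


F = 35086.5330 * 4.3420 / 7.6970 / 1000
F = 19.79 kN


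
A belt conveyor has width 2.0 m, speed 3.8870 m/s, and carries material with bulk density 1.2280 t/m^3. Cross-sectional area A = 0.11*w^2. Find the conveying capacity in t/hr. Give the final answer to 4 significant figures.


A = 0.11 * 2.0^2 = 0.44 m^2
C = 0.44 * 3.8870 * 1.2280 * 3600
C = 7561 t/hr
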